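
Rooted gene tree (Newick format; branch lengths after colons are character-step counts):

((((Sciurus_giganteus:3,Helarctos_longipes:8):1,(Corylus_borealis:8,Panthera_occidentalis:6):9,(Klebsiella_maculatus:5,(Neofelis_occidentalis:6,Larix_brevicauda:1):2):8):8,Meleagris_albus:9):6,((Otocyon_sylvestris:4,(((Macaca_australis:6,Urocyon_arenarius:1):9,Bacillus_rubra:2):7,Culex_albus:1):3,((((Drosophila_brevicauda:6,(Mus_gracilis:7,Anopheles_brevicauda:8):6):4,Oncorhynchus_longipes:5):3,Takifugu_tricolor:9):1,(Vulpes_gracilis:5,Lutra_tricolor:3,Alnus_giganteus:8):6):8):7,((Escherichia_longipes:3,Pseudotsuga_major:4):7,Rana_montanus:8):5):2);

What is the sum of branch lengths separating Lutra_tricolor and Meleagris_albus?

The path runs Lutra_tricolor → … → MRCA → … → Meleagris_albus; the MRCA is the root of the tree.
Branch lengths along that path: 3 + 6 + 8 + 7 + 2 + 6 + 9 = 41.

41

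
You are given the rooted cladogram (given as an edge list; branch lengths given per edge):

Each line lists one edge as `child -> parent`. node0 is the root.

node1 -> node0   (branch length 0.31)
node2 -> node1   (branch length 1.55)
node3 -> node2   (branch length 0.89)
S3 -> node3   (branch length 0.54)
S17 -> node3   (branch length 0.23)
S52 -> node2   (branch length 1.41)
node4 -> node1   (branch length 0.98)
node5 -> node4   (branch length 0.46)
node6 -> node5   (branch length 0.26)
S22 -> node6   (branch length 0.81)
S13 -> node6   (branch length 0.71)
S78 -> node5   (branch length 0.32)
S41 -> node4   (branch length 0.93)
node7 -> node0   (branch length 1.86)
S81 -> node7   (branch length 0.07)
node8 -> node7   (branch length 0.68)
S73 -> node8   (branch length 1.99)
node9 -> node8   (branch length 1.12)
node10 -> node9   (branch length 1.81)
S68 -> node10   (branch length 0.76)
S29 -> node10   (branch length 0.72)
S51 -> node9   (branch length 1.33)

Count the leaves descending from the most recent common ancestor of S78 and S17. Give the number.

The MRCA of S78 and S17 is the node subtending (((S3,S17),S52),(((S22,S13),S78),S41)).
That clade contains 7 terminal taxa: S13, S17, S22, S3, S41, S52, S78.

7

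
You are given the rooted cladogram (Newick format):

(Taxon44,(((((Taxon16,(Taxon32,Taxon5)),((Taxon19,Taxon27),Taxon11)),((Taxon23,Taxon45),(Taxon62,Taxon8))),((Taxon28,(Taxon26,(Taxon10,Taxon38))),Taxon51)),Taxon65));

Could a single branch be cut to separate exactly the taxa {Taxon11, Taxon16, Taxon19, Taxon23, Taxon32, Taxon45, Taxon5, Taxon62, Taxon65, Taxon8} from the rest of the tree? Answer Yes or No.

The MRCA of the listed taxa subtends (((((Taxon16,(Taxon32,Taxon5)),((Taxon19,Taxon27),Taxon11)),((Taxon23,Taxon45),(Taxon62,Taxon8))),((Taxon28,(Taxon26,(Taxon10,Taxon38))),Taxon51)),Taxon65).
That clade also contains Taxon10, Taxon26, Taxon27, Taxon28, Taxon38, Taxon51, which are not in the proposed group, so the group is not monophyletic.

No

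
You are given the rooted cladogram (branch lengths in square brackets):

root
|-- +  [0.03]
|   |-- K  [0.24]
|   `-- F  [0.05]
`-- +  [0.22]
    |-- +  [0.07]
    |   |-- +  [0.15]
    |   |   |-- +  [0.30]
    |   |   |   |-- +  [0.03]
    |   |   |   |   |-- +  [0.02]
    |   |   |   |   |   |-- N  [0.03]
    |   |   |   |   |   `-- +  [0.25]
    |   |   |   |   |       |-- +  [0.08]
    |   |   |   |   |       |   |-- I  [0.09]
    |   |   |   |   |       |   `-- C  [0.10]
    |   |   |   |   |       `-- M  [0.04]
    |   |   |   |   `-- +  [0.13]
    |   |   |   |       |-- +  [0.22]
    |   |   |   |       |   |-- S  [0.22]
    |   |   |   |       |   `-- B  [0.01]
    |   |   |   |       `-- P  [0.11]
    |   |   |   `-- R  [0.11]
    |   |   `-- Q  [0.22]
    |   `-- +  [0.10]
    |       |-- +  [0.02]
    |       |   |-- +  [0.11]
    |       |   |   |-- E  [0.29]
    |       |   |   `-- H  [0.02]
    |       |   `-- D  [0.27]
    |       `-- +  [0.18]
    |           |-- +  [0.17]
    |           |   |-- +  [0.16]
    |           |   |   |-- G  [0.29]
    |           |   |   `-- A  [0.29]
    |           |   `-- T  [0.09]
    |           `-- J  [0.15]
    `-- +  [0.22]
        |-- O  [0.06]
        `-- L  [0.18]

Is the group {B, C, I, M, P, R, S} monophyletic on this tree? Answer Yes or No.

No

The MRCA of the listed taxa subtends (((N,((I,C),M)),((S,B),P)),R).
That clade also contains N, which is not in the proposed group, so the group is not monophyletic.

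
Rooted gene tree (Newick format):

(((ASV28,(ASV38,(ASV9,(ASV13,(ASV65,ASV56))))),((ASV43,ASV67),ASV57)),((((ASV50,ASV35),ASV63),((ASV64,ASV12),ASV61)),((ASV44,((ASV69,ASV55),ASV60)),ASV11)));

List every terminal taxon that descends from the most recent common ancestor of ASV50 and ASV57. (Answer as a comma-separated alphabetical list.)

ASV11, ASV12, ASV13, ASV28, ASV35, ASV38, ASV43, ASV44, ASV50, ASV55, ASV56, ASV57, ASV60, ASV61, ASV63, ASV64, ASV65, ASV67, ASV69, ASV9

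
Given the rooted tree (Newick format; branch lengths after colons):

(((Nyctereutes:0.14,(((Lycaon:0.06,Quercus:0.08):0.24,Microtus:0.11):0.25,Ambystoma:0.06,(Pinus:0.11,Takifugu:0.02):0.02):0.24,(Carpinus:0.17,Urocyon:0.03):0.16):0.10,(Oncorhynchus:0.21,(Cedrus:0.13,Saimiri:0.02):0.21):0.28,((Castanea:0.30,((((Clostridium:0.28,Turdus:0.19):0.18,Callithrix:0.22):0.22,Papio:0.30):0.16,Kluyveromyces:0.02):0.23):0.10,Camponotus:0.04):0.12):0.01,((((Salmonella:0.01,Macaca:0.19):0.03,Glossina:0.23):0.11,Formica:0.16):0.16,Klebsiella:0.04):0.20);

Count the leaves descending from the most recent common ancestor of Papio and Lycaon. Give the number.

The MRCA of Papio and Lycaon is the node subtending ((Nyctereutes,(((Lycaon,Quercus),Microtus),Ambystoma,(Pinus,Takifugu)),(Carpinus,Urocyon)),(Oncorhynchus,(Cedrus,Saimiri)),((Castanea,((((Clostridium,Turdus),Callithrix),Papio),Kluyveromyces)),Camponotus)).
That clade contains 19 terminal taxa: Ambystoma, Callithrix, Camponotus, Carpinus, Castanea, Cedrus, Clostridium, Kluyveromyces, Lycaon, Microtus, Nyctereutes, Oncorhynchus, Papio, Pinus, Quercus, Saimiri, Takifugu, Turdus, Urocyon.

19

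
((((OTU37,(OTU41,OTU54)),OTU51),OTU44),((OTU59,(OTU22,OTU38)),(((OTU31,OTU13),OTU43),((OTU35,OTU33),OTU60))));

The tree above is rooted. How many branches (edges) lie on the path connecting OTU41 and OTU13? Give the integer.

The MRCA of OTU41 and OTU13 is the root of the tree.
From OTU41 up to that node: 5 branches. From OTU13 up to the same node: 5 branches. Total: 5 + 5 = 10.

10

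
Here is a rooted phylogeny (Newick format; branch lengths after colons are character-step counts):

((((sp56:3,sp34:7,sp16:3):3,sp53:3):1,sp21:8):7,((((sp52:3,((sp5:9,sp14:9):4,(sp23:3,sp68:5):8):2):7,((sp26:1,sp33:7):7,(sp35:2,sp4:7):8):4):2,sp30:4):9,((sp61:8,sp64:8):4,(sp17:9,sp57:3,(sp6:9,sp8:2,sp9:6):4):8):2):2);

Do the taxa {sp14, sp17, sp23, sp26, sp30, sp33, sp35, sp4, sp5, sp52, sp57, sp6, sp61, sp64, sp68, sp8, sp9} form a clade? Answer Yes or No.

The most recent common ancestor of these taxa subtends ((((sp52,((sp5,sp14),(sp23,sp68))),((sp26,sp33),(sp35,sp4))),sp30),((sp61,sp64),(sp17,sp57,(sp6,sp8,sp9)))).
That clade has exactly 17 tips — every listed taxon and nothing else — so the group is monophyletic.

Yes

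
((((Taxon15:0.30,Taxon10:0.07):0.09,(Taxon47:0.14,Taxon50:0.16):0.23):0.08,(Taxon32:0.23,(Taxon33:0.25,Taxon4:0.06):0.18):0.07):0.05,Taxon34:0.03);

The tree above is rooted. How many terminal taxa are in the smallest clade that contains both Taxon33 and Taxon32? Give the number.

3

The MRCA of Taxon33 and Taxon32 is the node subtending (Taxon32,(Taxon33,Taxon4)).
That clade contains 3 terminal taxa: Taxon32, Taxon33, Taxon4.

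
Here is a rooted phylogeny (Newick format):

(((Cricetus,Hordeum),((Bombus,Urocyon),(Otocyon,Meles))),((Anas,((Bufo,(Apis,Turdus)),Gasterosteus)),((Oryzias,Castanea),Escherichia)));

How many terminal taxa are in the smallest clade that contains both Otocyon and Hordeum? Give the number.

6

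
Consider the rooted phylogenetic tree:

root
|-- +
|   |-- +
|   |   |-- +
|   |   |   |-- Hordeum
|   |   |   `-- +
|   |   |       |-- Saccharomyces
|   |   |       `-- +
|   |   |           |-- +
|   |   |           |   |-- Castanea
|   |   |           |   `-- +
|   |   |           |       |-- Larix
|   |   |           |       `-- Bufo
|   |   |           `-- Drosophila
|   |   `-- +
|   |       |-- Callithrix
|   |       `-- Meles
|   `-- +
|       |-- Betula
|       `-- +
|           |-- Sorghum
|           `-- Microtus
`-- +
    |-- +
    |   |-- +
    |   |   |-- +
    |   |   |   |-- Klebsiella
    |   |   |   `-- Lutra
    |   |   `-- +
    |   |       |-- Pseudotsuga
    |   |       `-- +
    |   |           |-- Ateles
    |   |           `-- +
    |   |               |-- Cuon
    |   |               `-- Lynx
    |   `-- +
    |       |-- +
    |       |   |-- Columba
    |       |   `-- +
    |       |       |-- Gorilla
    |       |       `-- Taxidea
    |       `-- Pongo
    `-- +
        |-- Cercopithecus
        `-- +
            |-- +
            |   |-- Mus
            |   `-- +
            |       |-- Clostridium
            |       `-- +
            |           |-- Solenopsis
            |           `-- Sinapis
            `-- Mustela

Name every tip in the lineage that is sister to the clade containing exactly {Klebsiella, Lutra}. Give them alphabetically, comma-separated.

The clade containing exactly {Klebsiella, Lutra} attaches to the tree at the node subtending ((Klebsiella,Lutra),(Pseudotsuga,(Ateles,(Cuon,Lynx)))).
The other lineage descending from that same node — the sister group — is (Pseudotsuga,(Ateles,(Cuon,Lynx))); its 4 tips in alphabetical order are the answer.

Ateles, Cuon, Lynx, Pseudotsuga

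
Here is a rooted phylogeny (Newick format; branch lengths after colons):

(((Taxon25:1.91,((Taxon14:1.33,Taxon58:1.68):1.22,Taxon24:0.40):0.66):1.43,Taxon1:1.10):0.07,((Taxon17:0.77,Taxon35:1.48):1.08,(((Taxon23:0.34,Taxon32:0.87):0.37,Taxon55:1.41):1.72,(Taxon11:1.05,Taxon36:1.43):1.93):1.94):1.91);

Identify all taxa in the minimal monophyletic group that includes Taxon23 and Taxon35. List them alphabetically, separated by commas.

Tracing Taxon23: it sits inside (Taxon23,Taxon32).
Tracing Taxon35: it sits inside (Taxon17,Taxon35).
The smallest clade enclosing both is ((Taxon17,Taxon35),(((Taxon23,Taxon32),Taxon55),(Taxon11,Taxon36))); the answer is its 7 terminal taxa in alphabetical order.

Taxon11, Taxon17, Taxon23, Taxon32, Taxon35, Taxon36, Taxon55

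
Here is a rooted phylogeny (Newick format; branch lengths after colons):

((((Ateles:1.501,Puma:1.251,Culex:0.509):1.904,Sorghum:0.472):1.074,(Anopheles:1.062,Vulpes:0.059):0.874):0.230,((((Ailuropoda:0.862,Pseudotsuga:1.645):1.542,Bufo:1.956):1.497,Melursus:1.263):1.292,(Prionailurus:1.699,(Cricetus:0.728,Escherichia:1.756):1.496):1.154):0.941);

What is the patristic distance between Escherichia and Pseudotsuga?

The path runs Escherichia → … → MRCA → … → Pseudotsuga; the MRCA is the node subtending ((((Ailuropoda,Pseudotsuga),Bufo),Melursus),(Prionailurus,(Cricetus,Escherichia))).
Branch lengths along that path: 1.756 + 1.496 + 1.154 + 1.292 + 1.497 + 1.542 + 1.645 = 10.382.

10.382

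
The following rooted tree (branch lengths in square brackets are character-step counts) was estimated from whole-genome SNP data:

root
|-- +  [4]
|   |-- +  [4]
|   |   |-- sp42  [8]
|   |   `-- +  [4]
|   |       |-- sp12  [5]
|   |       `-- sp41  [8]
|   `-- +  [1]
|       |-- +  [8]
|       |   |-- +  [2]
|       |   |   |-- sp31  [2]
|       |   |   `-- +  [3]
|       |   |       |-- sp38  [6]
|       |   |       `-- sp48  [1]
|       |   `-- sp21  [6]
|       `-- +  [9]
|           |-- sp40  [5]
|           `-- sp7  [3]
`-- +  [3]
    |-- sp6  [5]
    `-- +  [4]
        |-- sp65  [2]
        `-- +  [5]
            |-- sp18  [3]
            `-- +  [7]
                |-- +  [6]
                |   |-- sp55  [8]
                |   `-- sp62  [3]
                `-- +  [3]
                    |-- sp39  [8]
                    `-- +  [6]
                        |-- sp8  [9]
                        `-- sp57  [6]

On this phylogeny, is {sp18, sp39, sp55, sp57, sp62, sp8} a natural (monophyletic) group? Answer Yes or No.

Yes

The most recent common ancestor of these taxa subtends (sp18,((sp55,sp62),(sp39,(sp8,sp57)))).
That clade has exactly 6 tips — every listed taxon and nothing else — so the group is monophyletic.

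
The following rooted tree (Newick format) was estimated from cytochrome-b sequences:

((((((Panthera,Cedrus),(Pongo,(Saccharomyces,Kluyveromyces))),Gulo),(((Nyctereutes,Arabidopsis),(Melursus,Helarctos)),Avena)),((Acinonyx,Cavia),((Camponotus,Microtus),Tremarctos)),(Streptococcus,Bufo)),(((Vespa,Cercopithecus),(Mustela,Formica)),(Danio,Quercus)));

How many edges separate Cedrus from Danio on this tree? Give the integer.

9

The MRCA of Cedrus and Danio is the root of the tree.
From Cedrus up to that node: 6 branches. From Danio up to the same node: 3 branches. Total: 6 + 3 = 9.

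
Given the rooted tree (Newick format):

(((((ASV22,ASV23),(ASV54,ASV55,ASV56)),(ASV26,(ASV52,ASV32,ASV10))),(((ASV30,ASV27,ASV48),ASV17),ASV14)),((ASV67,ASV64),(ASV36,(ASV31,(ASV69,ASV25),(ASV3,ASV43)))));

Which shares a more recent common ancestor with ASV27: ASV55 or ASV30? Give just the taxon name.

The MRCA of ASV27 and ASV30 subtends (ASV30,ASV27,ASV48) (3 taxa).
The MRCA of ASV27 and ASV55 subtends ((((ASV22,ASV23),(ASV54,ASV55,ASV56)),(ASV26,(ASV52,ASV32,ASV10))),(((ASV30,ASV27,ASV48),ASV17),ASV14)) (14 taxa).
The first is nested inside the second, so ASV27 shares a more recent common ancestor with ASV30.

ASV30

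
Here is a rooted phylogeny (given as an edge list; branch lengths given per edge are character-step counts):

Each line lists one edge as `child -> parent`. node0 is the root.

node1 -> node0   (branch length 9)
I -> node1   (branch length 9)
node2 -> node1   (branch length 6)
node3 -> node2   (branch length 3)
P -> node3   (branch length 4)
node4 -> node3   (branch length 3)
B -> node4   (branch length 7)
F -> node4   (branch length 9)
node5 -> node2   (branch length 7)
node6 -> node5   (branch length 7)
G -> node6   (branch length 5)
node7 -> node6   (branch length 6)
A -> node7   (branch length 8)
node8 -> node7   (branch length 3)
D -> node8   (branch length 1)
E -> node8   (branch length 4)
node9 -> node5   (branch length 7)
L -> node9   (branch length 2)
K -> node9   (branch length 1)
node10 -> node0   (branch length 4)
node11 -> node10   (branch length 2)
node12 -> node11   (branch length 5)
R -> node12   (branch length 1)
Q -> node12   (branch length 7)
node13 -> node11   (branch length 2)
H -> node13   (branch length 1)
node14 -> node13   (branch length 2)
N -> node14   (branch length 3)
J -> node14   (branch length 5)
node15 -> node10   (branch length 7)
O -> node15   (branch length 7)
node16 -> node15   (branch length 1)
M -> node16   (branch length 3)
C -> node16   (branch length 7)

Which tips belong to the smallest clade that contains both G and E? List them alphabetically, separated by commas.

A, D, E, G

Tracing G: it sits inside (G,(A,(D,E))).
Tracing E: it sits inside (D,E).
The smallest clade enclosing both is (G,(A,(D,E))); the answer is its 4 terminal taxa in alphabetical order.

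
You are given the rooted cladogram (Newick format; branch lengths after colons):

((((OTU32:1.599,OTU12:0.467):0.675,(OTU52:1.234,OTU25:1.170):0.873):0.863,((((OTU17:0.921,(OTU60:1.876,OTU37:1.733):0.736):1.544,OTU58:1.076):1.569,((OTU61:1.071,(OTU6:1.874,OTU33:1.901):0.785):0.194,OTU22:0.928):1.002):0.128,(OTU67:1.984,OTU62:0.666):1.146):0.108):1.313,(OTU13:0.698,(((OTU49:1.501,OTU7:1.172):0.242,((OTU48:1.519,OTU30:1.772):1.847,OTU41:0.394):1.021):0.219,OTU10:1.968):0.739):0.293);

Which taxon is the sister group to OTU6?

OTU6 attaches to the tree at the node subtending (OTU6,OTU33).
The other lineage descending from that same node — the sister group — is the single tip OTU33.

OTU33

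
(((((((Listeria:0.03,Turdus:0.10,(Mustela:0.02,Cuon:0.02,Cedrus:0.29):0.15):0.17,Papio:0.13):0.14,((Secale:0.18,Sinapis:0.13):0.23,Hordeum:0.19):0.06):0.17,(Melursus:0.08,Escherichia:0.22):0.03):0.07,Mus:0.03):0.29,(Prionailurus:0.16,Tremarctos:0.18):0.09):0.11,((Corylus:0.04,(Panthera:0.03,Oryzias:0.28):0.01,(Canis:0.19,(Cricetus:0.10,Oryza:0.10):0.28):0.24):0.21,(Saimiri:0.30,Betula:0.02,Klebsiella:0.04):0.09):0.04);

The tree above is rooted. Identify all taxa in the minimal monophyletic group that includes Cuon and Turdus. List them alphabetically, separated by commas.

Tracing Cuon: it sits inside (Mustela,Cuon,Cedrus).
Tracing Turdus: it sits inside (Listeria,Turdus,(Mustela,Cuon,Cedrus)).
The smallest clade enclosing both is (Listeria,Turdus,(Mustela,Cuon,Cedrus)); the answer is its 5 terminal taxa in alphabetical order.

Cedrus, Cuon, Listeria, Mustela, Turdus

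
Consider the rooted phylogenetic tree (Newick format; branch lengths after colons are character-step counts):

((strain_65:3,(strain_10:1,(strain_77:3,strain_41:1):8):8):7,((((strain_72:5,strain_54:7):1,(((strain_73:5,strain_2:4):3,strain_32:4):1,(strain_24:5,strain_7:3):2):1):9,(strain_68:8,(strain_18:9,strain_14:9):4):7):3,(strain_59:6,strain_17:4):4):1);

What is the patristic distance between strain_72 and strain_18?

35

The path runs strain_72 → … → MRCA → … → strain_18; the MRCA is the node subtending (((strain_72,strain_54),(((strain_73,strain_2),strain_32),(strain_24,strain_7))),(strain_68,(strain_18,strain_14))).
Branch lengths along that path: 5 + 1 + 9 + 7 + 4 + 9 = 35.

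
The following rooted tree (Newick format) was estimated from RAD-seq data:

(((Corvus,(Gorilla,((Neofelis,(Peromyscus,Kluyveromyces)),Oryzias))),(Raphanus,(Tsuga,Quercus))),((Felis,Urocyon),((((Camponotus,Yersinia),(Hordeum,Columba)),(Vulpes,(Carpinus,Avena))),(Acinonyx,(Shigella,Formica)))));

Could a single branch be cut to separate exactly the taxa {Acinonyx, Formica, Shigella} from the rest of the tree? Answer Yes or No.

Yes

The most recent common ancestor of these taxa subtends (Acinonyx,(Shigella,Formica)).
That clade has exactly 3 tips — every listed taxon and nothing else — so the group is monophyletic.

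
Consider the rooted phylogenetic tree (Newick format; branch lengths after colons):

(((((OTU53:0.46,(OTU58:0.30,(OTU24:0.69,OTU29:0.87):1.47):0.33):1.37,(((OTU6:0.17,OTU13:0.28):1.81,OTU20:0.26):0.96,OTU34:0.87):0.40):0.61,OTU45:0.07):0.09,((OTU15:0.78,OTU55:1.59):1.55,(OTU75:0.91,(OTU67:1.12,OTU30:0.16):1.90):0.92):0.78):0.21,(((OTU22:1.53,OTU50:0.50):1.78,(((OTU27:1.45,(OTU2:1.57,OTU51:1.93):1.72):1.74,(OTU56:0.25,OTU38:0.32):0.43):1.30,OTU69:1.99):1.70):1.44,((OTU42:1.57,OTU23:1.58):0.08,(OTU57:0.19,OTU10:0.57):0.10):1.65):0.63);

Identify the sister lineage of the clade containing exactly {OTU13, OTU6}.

OTU20

The clade containing exactly {OTU13, OTU6} attaches to the tree at the node subtending ((OTU6,OTU13),OTU20).
The other lineage descending from that same node — the sister group — is the single tip OTU20.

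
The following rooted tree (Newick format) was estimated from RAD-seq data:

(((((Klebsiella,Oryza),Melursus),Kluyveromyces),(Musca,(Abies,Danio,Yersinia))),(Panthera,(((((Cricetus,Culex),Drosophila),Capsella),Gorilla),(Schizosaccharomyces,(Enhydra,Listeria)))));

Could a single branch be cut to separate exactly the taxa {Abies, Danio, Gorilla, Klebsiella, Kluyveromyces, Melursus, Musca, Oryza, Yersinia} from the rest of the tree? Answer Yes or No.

The MRCA of the listed taxa is the root, so the smallest clade containing them is the whole tree.
That clade also contains Capsella, Cricetus, Culex, Drosophila, Enhydra, Listeria, Panthera, Schizosaccharomyces, which are not in the proposed group, so the group is not monophyletic.

No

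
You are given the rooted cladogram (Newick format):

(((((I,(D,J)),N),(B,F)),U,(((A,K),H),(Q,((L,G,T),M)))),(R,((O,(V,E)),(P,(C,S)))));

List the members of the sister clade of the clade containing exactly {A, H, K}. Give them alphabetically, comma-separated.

The clade containing exactly {A, H, K} attaches to the tree at the node subtending (((A,K),H),(Q,((L,G,T),M))).
The other lineage descending from that same node — the sister group — is (Q,((L,G,T),M)); its 5 tips in alphabetical order are the answer.

G, L, M, Q, T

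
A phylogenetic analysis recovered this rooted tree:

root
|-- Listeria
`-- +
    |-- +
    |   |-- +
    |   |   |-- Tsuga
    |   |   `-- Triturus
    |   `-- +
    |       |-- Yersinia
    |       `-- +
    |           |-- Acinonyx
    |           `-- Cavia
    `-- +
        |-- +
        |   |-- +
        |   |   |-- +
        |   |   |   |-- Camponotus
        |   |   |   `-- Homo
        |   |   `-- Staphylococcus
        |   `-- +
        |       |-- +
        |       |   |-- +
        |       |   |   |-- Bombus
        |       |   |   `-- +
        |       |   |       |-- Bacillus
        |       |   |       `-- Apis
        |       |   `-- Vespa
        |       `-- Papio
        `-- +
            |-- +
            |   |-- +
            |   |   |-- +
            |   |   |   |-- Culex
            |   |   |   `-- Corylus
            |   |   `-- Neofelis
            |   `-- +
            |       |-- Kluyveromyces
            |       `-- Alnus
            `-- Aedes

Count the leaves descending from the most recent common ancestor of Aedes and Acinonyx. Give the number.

19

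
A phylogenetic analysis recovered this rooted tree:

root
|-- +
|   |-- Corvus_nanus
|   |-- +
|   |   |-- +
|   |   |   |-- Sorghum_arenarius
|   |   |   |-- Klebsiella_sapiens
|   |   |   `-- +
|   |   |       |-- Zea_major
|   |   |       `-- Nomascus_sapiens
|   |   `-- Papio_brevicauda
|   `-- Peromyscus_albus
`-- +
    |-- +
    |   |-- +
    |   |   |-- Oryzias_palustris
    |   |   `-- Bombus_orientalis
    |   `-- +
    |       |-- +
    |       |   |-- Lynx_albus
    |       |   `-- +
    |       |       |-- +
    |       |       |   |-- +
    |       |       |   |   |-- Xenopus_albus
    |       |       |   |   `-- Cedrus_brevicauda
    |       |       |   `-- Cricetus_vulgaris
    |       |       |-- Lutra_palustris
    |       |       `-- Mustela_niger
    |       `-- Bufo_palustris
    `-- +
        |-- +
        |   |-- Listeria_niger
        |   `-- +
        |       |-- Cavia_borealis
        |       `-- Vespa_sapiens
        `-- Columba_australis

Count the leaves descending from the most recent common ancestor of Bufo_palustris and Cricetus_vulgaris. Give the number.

The MRCA of Bufo_palustris and Cricetus_vulgaris is the node subtending ((Lynx_albus,(((Xenopus_albus,Cedrus_brevicauda),Cricetus_vulgaris),Lutra_palustris,Mustela_niger)),Bufo_palustris).
That clade contains 7 terminal taxa: Bufo_palustris, Cedrus_brevicauda, Cricetus_vulgaris, Lutra_palustris, Lynx_albus, Mustela_niger, Xenopus_albus.

7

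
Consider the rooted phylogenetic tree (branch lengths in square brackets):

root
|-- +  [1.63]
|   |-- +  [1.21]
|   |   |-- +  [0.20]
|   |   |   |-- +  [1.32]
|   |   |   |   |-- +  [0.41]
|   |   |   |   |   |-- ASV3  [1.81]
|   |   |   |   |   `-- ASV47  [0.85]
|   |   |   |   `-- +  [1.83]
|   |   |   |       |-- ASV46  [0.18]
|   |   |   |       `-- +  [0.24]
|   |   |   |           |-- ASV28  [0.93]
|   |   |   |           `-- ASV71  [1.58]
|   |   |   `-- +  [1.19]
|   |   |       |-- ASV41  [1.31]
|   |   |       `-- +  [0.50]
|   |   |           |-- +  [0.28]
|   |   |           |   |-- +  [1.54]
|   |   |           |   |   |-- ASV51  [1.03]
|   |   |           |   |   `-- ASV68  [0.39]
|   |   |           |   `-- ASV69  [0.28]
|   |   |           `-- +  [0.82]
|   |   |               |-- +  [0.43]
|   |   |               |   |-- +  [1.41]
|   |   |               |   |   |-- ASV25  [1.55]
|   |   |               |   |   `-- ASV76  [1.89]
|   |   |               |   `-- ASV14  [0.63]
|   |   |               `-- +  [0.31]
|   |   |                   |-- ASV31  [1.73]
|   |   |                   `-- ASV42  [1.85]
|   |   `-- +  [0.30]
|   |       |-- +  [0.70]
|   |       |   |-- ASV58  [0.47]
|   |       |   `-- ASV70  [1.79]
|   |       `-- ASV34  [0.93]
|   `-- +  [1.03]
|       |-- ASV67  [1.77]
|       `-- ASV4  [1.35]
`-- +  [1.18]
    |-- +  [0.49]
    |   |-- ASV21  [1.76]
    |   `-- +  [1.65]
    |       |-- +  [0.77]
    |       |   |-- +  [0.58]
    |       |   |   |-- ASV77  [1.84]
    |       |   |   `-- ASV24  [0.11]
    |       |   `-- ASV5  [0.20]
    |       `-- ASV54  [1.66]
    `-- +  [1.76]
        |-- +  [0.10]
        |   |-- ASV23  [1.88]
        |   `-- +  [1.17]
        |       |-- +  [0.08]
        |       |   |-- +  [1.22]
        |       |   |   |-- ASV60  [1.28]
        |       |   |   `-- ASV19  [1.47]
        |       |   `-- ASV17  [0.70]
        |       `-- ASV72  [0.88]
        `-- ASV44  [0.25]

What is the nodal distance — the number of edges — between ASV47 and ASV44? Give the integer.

9

The MRCA of ASV47 and ASV44 is the root of the tree.
From ASV47 up to that node: 6 branches. From ASV44 up to the same node: 3 branches. Total: 6 + 3 = 9.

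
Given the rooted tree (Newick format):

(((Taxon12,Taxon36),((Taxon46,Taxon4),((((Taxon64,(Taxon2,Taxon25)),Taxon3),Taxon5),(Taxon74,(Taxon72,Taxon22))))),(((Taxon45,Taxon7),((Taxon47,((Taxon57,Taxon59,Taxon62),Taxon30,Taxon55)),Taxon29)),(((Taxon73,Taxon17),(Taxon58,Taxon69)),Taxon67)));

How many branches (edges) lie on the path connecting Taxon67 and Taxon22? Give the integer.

The MRCA of Taxon67 and Taxon22 is the root of the tree.
From Taxon67 up to that node: 3 branches. From Taxon22 up to the same node: 6 branches. Total: 3 + 6 = 9.

9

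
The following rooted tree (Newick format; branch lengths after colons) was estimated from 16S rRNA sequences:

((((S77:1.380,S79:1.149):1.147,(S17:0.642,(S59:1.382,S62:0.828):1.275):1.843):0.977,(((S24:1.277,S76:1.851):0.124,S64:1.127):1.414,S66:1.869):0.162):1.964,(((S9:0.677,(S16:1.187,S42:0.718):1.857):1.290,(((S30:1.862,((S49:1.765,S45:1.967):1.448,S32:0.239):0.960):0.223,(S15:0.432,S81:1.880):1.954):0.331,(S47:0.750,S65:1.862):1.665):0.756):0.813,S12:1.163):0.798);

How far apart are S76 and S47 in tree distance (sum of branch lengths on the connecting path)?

10.297

The path runs S76 → … → MRCA → … → S47; the MRCA is the root of the tree.
Branch lengths along that path: 1.851 + 0.124 + 1.414 + 0.162 + 1.964 + 0.798 + 0.813 + 0.756 + 1.665 + 0.750 = 10.297.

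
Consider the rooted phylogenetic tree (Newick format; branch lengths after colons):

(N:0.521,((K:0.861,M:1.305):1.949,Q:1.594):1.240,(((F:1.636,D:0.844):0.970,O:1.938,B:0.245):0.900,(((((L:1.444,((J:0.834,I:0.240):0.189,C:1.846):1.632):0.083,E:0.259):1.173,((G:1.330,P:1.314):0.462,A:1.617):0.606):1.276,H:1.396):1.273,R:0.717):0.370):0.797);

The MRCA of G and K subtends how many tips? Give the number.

The MRCA of G and K is the root, so the clade is the entire tree.
That clade contains 18 terminal taxa: A, B, C, D, E, F, G, H, I, J, K, L, M, N, O, P, Q, R.

18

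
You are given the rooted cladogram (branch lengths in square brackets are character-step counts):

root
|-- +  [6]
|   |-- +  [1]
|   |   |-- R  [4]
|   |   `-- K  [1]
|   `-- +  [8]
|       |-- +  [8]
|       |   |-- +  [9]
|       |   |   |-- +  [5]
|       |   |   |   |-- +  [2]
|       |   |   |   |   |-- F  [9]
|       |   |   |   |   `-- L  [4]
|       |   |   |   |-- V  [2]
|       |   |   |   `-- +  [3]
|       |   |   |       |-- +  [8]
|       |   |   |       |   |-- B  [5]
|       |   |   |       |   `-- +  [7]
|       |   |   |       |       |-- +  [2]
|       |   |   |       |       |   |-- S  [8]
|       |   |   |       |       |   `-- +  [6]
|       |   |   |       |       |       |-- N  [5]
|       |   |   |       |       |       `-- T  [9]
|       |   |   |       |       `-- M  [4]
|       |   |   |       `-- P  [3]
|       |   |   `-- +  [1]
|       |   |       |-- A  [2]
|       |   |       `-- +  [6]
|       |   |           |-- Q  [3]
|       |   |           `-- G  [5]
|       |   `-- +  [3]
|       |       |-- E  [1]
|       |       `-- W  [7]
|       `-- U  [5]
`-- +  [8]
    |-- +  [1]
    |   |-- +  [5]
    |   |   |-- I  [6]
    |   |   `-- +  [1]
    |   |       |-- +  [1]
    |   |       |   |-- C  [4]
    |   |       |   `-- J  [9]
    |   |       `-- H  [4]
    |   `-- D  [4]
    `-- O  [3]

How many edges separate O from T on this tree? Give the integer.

The MRCA of O and T is the root of the tree.
From O up to that node: 2 branches. From T up to the same node: 11 branches. Total: 2 + 11 = 13.

13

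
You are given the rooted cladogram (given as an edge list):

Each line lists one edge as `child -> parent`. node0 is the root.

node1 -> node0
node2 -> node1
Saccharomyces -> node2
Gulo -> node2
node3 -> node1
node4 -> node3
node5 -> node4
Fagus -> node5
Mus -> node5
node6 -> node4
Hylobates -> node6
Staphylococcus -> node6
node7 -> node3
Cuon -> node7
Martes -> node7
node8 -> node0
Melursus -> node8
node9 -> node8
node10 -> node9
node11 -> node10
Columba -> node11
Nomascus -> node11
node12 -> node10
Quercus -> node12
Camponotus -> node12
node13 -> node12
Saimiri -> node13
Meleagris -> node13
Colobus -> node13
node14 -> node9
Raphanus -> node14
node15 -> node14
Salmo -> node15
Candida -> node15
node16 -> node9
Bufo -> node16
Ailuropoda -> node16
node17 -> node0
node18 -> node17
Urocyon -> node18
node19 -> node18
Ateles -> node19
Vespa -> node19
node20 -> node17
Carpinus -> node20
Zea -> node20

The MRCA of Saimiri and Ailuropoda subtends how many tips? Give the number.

The MRCA of Saimiri and Ailuropoda is the node subtending (((Columba,Nomascus),(Quercus,Camponotus,(Saimiri,Meleagris,Colobus))),(Raphanus,(Salmo,Candida)),(Bufo,Ailuropoda)).
That clade contains 12 terminal taxa: Ailuropoda, Bufo, Camponotus, Candida, Colobus, Columba, Meleagris, Nomascus, Quercus, Raphanus, Saimiri, Salmo.

12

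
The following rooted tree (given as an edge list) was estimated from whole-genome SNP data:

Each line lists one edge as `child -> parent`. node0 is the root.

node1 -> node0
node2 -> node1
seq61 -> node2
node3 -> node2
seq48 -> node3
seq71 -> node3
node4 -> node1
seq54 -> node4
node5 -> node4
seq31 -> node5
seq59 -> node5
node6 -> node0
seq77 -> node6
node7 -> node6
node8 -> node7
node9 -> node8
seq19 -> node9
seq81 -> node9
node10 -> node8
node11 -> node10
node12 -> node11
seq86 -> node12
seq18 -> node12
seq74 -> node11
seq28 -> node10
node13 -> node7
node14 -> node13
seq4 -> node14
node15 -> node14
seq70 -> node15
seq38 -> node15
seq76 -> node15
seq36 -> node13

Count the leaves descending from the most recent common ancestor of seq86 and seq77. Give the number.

12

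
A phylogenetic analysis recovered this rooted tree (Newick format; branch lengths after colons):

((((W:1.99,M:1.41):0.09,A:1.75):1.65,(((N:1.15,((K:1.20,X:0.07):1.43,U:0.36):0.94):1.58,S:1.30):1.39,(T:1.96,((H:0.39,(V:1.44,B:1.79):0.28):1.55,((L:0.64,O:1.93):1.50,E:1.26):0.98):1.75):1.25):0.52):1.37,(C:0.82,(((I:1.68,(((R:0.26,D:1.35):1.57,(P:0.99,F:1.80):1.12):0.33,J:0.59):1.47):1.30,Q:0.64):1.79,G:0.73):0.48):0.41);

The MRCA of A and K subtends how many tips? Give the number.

15

The MRCA of A and K is the node subtending (((W,M),A),(((N,((K,X),U)),S),(T,((H,(V,B)),((L,O),E))))).
That clade contains 15 terminal taxa: A, B, E, H, K, L, M, N, O, S, T, U, V, W, X.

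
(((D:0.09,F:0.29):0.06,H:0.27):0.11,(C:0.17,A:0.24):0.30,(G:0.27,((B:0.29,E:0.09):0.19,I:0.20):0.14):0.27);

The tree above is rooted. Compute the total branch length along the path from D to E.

0.95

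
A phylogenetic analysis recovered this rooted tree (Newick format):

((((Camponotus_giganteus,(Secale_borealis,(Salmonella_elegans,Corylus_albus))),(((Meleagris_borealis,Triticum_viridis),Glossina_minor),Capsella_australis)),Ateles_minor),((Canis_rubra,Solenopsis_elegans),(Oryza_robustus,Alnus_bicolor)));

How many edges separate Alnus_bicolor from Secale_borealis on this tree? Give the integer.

8

The MRCA of Alnus_bicolor and Secale_borealis is the root of the tree.
From Alnus_bicolor up to that node: 3 branches. From Secale_borealis up to the same node: 5 branches. Total: 3 + 5 = 8.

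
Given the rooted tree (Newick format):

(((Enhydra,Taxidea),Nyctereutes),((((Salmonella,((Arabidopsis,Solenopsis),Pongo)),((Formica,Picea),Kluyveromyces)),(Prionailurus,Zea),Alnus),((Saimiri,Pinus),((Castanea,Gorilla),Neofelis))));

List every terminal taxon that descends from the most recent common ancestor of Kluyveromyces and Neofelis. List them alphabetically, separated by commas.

Tracing Kluyveromyces: it sits inside ((Formica,Picea),Kluyveromyces).
Tracing Neofelis: it sits inside ((Castanea,Gorilla),Neofelis).
The smallest clade enclosing both is ((((Salmonella,((Arabidopsis,Solenopsis),Pongo)),((Formica,Picea),Kluyveromyces)),(Prionailurus,Zea),Alnus),((Saimiri,Pinus),((Castanea,Gorilla),Neofelis))); the answer is its 15 terminal taxa in alphabetical order.

Alnus, Arabidopsis, Castanea, Formica, Gorilla, Kluyveromyces, Neofelis, Picea, Pinus, Pongo, Prionailurus, Saimiri, Salmonella, Solenopsis, Zea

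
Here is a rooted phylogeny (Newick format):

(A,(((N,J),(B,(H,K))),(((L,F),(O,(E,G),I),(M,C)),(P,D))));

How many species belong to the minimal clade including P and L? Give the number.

The MRCA of P and L is the node subtending (((L,F),(O,(E,G),I),(M,C)),(P,D)).
That clade contains 10 terminal taxa: C, D, E, F, G, I, L, M, O, P.

10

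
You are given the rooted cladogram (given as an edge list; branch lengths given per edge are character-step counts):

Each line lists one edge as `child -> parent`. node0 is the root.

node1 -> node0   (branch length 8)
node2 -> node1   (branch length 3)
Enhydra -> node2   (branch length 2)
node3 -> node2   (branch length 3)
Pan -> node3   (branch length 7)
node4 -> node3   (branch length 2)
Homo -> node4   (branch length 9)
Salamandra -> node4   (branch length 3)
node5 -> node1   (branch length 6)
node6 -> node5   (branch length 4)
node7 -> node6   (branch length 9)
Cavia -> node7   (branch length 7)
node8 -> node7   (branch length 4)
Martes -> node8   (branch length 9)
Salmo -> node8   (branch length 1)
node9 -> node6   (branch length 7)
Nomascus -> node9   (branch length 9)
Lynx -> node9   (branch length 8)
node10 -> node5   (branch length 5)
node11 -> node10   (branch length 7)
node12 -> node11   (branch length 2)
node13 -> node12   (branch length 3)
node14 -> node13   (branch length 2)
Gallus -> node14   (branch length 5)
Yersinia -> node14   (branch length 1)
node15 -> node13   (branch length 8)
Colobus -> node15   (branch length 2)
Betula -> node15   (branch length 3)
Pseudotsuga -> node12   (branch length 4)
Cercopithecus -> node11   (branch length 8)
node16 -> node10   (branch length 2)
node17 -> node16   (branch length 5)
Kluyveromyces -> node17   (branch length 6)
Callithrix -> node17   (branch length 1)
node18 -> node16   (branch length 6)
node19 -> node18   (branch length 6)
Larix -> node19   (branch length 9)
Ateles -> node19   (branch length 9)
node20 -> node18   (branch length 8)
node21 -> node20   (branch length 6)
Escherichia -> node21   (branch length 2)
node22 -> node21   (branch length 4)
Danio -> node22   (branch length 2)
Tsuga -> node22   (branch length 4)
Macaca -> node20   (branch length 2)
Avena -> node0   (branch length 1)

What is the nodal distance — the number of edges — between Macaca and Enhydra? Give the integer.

8

The MRCA of Macaca and Enhydra is the node subtending ((Enhydra,(Pan,(Homo,Salamandra))),(((Cavia,(Martes,Salmo)),(Nomascus,Lynx)),(((((Gallus,Yersinia),(Colobus,Betula)),Pseudotsuga),Cercopithecus),((Kluyveromyces,Callithrix),((Larix,Ateles),((Escherichia,(Danio,Tsuga)),Macaca)))))).
From Macaca up to that node: 6 branches. From Enhydra up to the same node: 2 branches. Total: 6 + 2 = 8.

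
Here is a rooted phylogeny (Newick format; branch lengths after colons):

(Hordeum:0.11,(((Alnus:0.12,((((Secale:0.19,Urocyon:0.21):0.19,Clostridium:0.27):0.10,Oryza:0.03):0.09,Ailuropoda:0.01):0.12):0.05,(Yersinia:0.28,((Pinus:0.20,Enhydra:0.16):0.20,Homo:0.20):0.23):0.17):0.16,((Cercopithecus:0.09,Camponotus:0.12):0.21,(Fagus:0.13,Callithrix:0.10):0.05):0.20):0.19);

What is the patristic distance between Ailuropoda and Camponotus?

The path runs Ailuropoda → … → MRCA → … → Camponotus; the MRCA is the node subtending (((Alnus,((((Secale,Urocyon),Clostridium),Oryza),Ailuropoda)),(Yersinia,((Pinus,Enhydra),Homo))),((Cercopithecus,Camponotus),(Fagus,Callithrix))).
Branch lengths along that path: 0.01 + 0.12 + 0.05 + 0.16 + 0.20 + 0.21 + 0.12 = 0.87.

0.87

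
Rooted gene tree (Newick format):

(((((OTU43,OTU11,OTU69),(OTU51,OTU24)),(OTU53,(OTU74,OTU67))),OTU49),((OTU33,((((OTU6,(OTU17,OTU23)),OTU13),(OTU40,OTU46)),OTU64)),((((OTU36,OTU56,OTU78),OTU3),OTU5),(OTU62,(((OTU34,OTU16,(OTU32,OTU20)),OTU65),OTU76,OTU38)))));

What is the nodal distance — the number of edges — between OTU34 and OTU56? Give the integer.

9

The MRCA of OTU34 and OTU56 is the node subtending ((((OTU36,OTU56,OTU78),OTU3),OTU5),(OTU62,(((OTU34,OTU16,(OTU32,OTU20)),OTU65),OTU76,OTU38))).
From OTU34 up to that node: 5 branches. From OTU56 up to the same node: 4 branches. Total: 5 + 4 = 9.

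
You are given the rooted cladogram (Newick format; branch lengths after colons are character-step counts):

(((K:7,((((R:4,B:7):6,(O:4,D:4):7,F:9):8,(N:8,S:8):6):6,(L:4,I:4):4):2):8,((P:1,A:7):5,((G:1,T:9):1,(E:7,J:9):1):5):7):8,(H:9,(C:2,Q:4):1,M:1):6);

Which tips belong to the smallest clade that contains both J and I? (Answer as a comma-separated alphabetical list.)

Tracing J: it sits inside (E,J).
Tracing I: it sits inside (L,I).
The smallest clade enclosing both is ((K,((((R,B),(O,D),F),(N,S)),(L,I))),((P,A),((G,T),(E,J)))); the answer is its 16 terminal taxa in alphabetical order.

A, B, D, E, F, G, I, J, K, L, N, O, P, R, S, T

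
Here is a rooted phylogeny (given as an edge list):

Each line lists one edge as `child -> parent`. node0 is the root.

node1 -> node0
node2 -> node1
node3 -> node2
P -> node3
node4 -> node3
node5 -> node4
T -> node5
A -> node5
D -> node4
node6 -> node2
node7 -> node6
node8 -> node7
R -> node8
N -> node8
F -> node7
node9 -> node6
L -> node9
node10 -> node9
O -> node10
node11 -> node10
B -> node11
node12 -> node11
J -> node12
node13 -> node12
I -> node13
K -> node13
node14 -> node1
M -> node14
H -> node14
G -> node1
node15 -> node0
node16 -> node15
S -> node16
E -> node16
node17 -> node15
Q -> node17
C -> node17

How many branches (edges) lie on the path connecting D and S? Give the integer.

The MRCA of D and S is the root of the tree.
From D up to that node: 5 branches. From S up to the same node: 3 branches. Total: 5 + 3 = 8.

8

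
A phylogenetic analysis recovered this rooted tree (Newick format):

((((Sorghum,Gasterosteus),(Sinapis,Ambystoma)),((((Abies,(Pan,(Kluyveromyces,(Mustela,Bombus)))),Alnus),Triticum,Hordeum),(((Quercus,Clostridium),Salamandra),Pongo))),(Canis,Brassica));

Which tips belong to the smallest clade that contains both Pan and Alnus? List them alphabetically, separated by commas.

Tracing Pan: it sits inside (Pan,(Kluyveromyces,(Mustela,Bombus))).
Tracing Alnus: it sits inside ((Abies,(Pan,(Kluyveromyces,(Mustela,Bombus)))),Alnus).
The smallest clade enclosing both is ((Abies,(Pan,(Kluyveromyces,(Mustela,Bombus)))),Alnus); the answer is its 6 terminal taxa in alphabetical order.

Abies, Alnus, Bombus, Kluyveromyces, Mustela, Pan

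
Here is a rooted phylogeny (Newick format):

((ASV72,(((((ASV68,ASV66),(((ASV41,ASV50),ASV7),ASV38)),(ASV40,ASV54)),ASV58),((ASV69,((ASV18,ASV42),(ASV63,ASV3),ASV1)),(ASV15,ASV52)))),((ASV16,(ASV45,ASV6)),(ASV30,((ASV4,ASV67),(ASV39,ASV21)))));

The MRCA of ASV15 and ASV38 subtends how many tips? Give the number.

17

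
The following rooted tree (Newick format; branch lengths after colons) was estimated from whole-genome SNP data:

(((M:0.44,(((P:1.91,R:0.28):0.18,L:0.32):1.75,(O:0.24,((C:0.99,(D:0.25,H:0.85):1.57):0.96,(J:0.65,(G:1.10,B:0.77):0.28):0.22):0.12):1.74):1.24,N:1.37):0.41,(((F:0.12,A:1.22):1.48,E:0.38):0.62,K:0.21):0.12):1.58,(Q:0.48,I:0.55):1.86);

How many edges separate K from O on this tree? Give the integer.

6

The MRCA of K and O is the node subtending ((M,(((P,R),L),(O,((C,(D,H)),(J,(G,B))))),N),(((F,A),E),K)).
From K up to that node: 2 branches. From O up to the same node: 4 branches. Total: 2 + 4 = 6.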